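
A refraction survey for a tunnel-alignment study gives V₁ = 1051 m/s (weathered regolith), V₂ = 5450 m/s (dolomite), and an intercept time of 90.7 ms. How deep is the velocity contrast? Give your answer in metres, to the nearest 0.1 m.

h = tᵢ·V₁·V₂ / (2·√(V₂²−V₁²)).
√(V₂²−V₁²) = √(5450² − 1051²) = 5347.7 m/s.
h = 0.0907 s × 1051 × 5450 / (2 × 5347.7) = 48.57 m.

48.6 m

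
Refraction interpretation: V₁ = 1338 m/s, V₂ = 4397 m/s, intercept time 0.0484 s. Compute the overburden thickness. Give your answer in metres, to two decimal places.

33.99 m

θ_c = arcsin(1338/4397) = 17.72°; cos θ_c = 0.9526.
tᵢ = 2h cos θ_c/V₁ ⇒ h = tᵢ·V₁/(2 cos θ_c) = 0.0484·1338/(2·0.9526) = 33.99 m.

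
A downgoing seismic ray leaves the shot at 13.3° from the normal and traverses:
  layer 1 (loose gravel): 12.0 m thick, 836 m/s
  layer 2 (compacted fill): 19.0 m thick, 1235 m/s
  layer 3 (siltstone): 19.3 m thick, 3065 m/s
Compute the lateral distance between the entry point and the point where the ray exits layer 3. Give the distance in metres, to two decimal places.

40.00 m

Ray parameter p = sin 13.3° / 836 m/s = 2.7518e-04 s/m.
Layer 1: θ = 13.30°; offset = 12.0·tan 13.30° = 2.8367 m.
Layer 2: sin θ = p·1235 = 0.3398 → θ = 19.87°; offset = 19.0·tan 19.87° = 6.8657 m.
Layer 3: sin θ = p·3065 = 0.8434 → θ = 57.50°; offset = 19.3·tan 57.50° = 30.2990 m.
Total horizontal offset = 40.0014 m.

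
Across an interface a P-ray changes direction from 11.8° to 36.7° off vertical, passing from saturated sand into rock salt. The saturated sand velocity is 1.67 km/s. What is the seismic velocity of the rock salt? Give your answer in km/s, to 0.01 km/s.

sin 11.8° = 0.2045; sin 36.7° = 0.5976.
V₂ = V₁·(sin θ₂/sin θ₁) = 1.67·(0.5976/0.2045) = 4.88 km/s.

4.88 km/s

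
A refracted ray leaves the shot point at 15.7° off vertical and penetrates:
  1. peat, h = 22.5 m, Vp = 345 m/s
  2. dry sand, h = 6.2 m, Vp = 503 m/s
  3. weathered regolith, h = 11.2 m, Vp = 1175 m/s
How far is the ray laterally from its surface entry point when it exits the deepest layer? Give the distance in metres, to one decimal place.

35.6 m

Ray parameter p = sin 15.7° / 345 m/s = 7.8435e-04 s/m.
Layer 1: θ = 15.70°; offset = 22.5·tan 15.70° = 6.324 m.
Layer 2: sin θ = p·503 = 0.3945 → θ = 23.24°; offset = 6.2·tan 23.24° = 2.662 m.
Layer 3: sin θ = p·1175 = 0.9216 → θ = 67.16°; offset = 11.2·tan 67.16° = 26.595 m.
Summing the layer offsets gives 35.582 m.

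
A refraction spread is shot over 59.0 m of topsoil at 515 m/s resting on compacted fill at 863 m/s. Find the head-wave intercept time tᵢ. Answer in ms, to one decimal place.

183.9 ms

tᵢ = 2h·√(V₂²−V₁²)/(V₁V₂).
√(V₂²−V₁²) = √(863²−515²) = 692.5 m/s.
tᵢ = 2·59.0·692.5/(515·863) = 0.18386 s.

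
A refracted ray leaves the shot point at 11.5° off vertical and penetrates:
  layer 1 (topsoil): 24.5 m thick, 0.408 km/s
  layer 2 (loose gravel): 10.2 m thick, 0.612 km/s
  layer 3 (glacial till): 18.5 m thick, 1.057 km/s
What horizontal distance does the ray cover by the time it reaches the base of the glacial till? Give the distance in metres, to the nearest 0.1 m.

19.3 m

p = sin θ₁/V₁ = sin 11.5°/0.408 = 4.8865e-01 s/km is conserved through the stack.
Layer 1: θ = 11.50°; offset = 24.5·tan 11.50° = 4.985 m.
Layer 2: sin θ = p·0.612 = 0.2991 → θ = 17.40°; offset = 10.2·tan 17.40° = 3.197 m.
Layer 3: sin θ = p·1.057 = 0.5165 → θ = 31.10°; offset = 18.5·tan 31.10° = 11.159 m.
Summing the layer offsets gives 19.340 m.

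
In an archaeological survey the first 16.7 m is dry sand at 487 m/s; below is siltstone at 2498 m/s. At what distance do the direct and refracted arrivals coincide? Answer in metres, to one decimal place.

40.7 m

x_cross = 2h·√((V₂+V₁)/(V₂−V₁)).
(V₂+V₁)/(V₂−V₁) = (2498+487)/(2498−487) = 1.4843; √ = 1.2183.
x_cross = 2·16.7·1.2183 = 40.69 m.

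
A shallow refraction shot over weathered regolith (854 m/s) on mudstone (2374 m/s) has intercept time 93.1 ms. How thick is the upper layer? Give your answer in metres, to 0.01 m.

θ_c = arcsin(854/2374) = 21.08°; cos θ_c = 0.9331.
tᵢ = 2h cos θ_c/V₁ ⇒ h = tᵢ·V₁/(2 cos θ_c) = 0.0931·854/(2·0.9331) = 42.61 m.

42.61 m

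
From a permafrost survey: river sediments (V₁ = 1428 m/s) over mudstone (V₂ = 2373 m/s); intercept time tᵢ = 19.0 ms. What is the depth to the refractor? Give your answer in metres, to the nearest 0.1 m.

17.0 m

θ_c = arcsin(1428/2373) = 37.00°; cos θ_c = 0.7987.
tᵢ = 2h cos θ_c/V₁ ⇒ h = tᵢ·V₁/(2 cos θ_c) = 0.019·1428/(2·0.7987) = 16.99 m.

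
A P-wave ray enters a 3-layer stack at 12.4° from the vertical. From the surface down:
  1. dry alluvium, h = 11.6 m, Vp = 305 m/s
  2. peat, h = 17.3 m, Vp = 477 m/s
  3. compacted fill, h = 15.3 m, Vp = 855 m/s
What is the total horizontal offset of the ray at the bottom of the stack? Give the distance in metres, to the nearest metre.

20 m

Apply Snell's law at each interface; in layer i the horizontal offset is hᵢ·tan θᵢ.
Layer 1: θ = 12.40°; offset = 11.6·tan 12.40° = 2.550 m.
Layer 2: sin θ = 477·sin 12.4°/305 = 0.3358, θ = 19.62°; offset = 17.3·tan 19.62° = 6.168 m.
Layer 3: sin θ = 855·sin 12.4°/305 = 0.6020, θ = 37.01°; offset = 15.3·tan 37.01° = 11.534 m.
Σ offsets = 20.252 m.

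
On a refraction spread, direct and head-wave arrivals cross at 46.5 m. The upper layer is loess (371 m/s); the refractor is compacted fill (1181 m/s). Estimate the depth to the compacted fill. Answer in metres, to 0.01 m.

x_cross = 2h·√((V₂+V₁)/(V₂−V₁)) → h = x_cross / (2·√((V₂+V₁)/(V₂−V₁))).
√((V₂+V₁)/(V₂−V₁)) = √((1181+371)/(1181−371)) = 1.3842.
h = 46.5 / (2·1.3842) = 16.80 m.

16.80 m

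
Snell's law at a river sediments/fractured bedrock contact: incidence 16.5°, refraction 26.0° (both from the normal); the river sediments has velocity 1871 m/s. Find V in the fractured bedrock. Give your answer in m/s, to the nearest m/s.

2888 m/s

Snell's law: sin 16.5°/V₁ = sin 26.0°/V₂.
V₂ = V₁·sin 26.0°/sin 16.5° = 1871 × 1.5435 = 2887.85 m/s.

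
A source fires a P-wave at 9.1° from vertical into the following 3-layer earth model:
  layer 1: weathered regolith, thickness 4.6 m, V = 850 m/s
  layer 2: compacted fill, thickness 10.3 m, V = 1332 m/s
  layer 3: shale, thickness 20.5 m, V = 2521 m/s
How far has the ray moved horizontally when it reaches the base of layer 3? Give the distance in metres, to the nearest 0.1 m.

Ray parameter p = sin 9.1° / 850 m/s = 1.8607e-04 s/m.
Layer 1: θ = 9.10°; offset = 4.6·tan 9.10° = 0.737 m.
Layer 2: sin θ = p·1332 = 0.2478 → θ = 14.35°; offset = 10.3·tan 14.35° = 2.635 m.
Layer 3: sin θ = p·2521 = 0.4691 → θ = 27.97°; offset = 20.5·tan 27.97° = 10.888 m.
Total horizontal offset = 14.260 m.

14.3 m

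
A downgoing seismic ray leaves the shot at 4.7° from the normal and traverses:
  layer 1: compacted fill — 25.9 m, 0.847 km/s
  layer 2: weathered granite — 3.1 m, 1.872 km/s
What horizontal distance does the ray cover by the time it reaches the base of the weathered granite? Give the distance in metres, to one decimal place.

Ray parameter p = sin 4.7° / 0.847 km/s = 9.6740e-02 s/km.
Layer 1: θ = 4.70°; offset = 25.9·tan 4.70° = 2.129 m.
Layer 2: sin θ = p·1.872 = 0.1811 → θ = 10.43°; offset = 3.1·tan 10.43° = 0.571 m.
Total horizontal offset = 2.700 m.

2.7 m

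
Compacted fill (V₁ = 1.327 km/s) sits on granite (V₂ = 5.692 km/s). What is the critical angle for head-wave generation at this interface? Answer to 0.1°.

13.5°

Critical incidence: sin θ_c = V₁/V₂ = 1.327/5.692 = 0.2331.
θ_c = arcsin 0.2331 = 13.48°.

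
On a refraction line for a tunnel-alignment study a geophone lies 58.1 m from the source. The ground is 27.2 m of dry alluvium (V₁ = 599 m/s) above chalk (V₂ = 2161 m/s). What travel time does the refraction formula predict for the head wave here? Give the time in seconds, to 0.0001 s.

0.1141 s

θ_c = arcsin(V₁/V₂) = arcsin(599/2161) = 16.09°, cos θ_c = 0.9608.
Intercept time tᵢ = 2h cos θ_c / V₁ = 2·27.2·0.9608/599 = 0.08726 s.
t = x/V₂ + tᵢ = 58.1/2161 + 0.08726 = 0.11415 s.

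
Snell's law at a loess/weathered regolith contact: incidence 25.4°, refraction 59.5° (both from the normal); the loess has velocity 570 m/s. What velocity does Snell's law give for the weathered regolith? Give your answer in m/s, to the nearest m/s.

1145 m/s

Snell's law: sin 25.4°/V₁ = sin 59.5°/V₂.
V₂ = V₁·sin 59.5°/sin 25.4° = 570 × 2.0088 = 1145.00 m/s.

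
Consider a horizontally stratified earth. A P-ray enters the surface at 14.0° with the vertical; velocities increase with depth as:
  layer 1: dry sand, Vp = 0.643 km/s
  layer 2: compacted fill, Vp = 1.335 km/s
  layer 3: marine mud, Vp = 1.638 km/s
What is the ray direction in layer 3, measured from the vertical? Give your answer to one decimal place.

38.0°

Snell's law across each interface conserves sin θ / V, so sin θ_3 = V_3·sin θ₁/V₁.
sin θ_3 = 1.638 × sin 14.0° / 0.643 = 0.6163.
θ_3 = arcsin 0.6163 = 38.04°.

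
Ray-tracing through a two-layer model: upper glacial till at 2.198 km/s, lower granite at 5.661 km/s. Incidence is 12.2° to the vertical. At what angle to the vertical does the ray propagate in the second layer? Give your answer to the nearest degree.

Snell's law: sin θ₂ = (V₂/V₁)·sin θ₁ = (5.661/2.198)·sin 12.2° = 0.5443.
θ₂ = sin⁻¹(0.5443) = 32.97° (from vertical).

33°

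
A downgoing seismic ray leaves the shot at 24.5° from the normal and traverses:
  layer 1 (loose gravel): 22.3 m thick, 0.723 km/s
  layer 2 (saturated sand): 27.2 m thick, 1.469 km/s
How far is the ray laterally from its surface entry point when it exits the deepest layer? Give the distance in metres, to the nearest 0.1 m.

52.7 m

p = sin θ₁/V₁ = sin 24.5°/0.723 = 5.7357e-01 s/km is conserved through the stack.
Layer 1: θ = 24.50°; offset = 22.3·tan 24.50° = 10.163 m.
Layer 2: sin θ = p·1.469 = 0.8426 → θ = 57.41°; offset = 27.2·tan 57.41° = 42.553 m.
Σ offsets = 52.716 m.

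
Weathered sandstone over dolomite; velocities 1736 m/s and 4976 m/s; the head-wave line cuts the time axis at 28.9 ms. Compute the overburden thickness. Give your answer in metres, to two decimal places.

26.77 m

θ_c = arcsin(1736/4976) = 20.42°; cos θ_c = 0.9372.
tᵢ = 2h cos θ_c/V₁ ⇒ h = tᵢ·V₁/(2 cos θ_c) = 0.0289·1736/(2·0.9372) = 26.77 m.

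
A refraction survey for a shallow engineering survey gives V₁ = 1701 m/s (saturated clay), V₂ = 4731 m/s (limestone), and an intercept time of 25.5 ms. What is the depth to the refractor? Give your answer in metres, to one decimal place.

θ_c = arcsin(1701/4731) = 21.07°; cos θ_c = 0.9331.
tᵢ = 2h cos θ_c/V₁ ⇒ h = tᵢ·V₁/(2 cos θ_c) = 0.0255·1701/(2·0.9331) = 23.24 m.

23.2 m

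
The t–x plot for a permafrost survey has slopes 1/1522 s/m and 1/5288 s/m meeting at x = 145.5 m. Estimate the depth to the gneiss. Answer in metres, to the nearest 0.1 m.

54.1 m

h = (x_cross/2)·√((V₂−V₁)/(V₂+V₁)).
(V₂−V₁)/(V₂+V₁) = (5288−1522)/(5288+1522) = 0.5530; √ = 0.7436.
h = (145.5/2)·0.7436 = 54.10 m.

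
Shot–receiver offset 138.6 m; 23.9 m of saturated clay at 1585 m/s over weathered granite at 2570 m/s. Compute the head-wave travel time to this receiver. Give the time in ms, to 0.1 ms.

t = x/V₂ + 2h·√(V₂²−V₁²)/(V₁V₂).
√(V₂²−V₁²) = √(2570²−1585²) = 2023.0 m/s; delay term = 2·23.9·2023.0/(1585·2570) = 0.02374 s.
t = 138.6/2570 + 0.02374 = 0.07767 s.

77.7 ms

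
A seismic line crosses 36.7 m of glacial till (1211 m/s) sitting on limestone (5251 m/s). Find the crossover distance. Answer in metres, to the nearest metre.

93 m

θ_c = arcsin(1211/5251) = 13.33°, so cos θ_c = 0.9730 and tᵢ = 2h cos θ_c/V₁ = 0.0590 s.
At crossover x/V₁ = x/V₂ + tᵢ ⇒ x = tᵢ/(1/V₁ − 1/V₂) = 0.05898/(8.2576e-04 − 1.9044e-04) = 92.83 m.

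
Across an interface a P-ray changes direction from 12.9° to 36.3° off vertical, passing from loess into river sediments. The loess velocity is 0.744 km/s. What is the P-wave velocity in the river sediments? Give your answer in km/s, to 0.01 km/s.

sin 12.9° = 0.2233; sin 36.3° = 0.5920.
V₂ = V₁·(sin θ₂/sin θ₁) = 0.744·(0.5920/0.2233) = 1.97 km/s.

1.97 km/s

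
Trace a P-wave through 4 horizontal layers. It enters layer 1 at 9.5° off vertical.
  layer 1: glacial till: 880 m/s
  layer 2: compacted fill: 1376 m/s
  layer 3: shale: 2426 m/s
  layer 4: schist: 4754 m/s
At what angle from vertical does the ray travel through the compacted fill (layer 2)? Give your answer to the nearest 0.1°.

15.0°

Ray parameter p = sin 9.5° / 880 = 1.8755e-04 s/m.
sin θ_2 = p·V_2 = 1.8755e-04 × 1376 = 0.2581.
θ_2 = 14.96° from the vertical.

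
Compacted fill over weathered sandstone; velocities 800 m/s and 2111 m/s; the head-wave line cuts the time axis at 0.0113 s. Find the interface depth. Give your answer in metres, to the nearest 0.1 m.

θ_c = arcsin(800/2111) = 22.27°; cos θ_c = 0.9254.
tᵢ = 2h cos θ_c/V₁ ⇒ h = tᵢ·V₁/(2 cos θ_c) = 0.0113·800/(2·0.9254) = 4.88 m.

4.9 m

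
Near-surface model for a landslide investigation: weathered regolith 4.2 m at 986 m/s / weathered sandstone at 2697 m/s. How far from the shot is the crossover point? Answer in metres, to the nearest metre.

12 m

θ_c = arcsin(986/2697) = 21.44°, so cos θ_c = 0.9308 and tᵢ = 2h cos θ_c/V₁ = 0.0079 s.
At crossover x/V₁ = x/V₂ + tᵢ ⇒ x = tᵢ/(1/V₁ − 1/V₂) = 0.00793/(1.0142e-03 − 3.7078e-04) = 12.32 m.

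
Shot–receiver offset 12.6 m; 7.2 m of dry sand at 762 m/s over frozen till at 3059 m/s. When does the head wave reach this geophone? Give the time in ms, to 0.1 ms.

22.4 ms

t = x/V₂ + 2h·√(V₂²−V₁²)/(V₁V₂).
√(V₂²−V₁²) = √(3059²−762²) = 2962.6 m/s; delay term = 2·7.2·2962.6/(762·3059) = 0.01830 s.
t = 12.6/3059 + 0.01830 = 0.02242 s.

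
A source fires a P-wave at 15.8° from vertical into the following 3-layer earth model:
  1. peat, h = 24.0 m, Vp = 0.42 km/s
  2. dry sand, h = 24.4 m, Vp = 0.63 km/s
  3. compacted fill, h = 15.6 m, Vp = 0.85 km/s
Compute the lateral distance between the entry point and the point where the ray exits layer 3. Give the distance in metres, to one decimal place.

p = sin θ₁/V₁ = sin 15.8°/0.42 = 6.4829e-01 s/km is conserved through the stack.
Layer 1: θ = 15.80°; offset = 24.0·tan 15.80° = 6.791 m.
Layer 2: sin θ = p·0.63 = 0.4084 → θ = 24.11°; offset = 24.4·tan 24.11° = 10.918 m.
Layer 3: sin θ = p·0.85 = 0.5510 → θ = 33.44°; offset = 15.6·tan 33.44° = 10.301 m.
Σ offsets = 28.010 m.

28.0 m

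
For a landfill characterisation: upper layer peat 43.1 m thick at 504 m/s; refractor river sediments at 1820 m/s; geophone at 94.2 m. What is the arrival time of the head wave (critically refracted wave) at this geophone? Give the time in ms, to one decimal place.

θ_c = arcsin(V₁/V₂) = arcsin(504/1820) = 16.08°, cos θ_c = 0.9609.
Intercept time tᵢ = 2h cos θ_c / V₁ = 2·43.1·0.9609/504 = 0.16434 s.
t = x/V₂ + tᵢ = 94.2/1820 + 0.16434 = 0.21610 s.

216.1 ms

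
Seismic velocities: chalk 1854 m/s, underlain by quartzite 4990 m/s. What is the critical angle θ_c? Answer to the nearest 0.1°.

21.8°

Critical incidence: sin θ_c = V₁/V₂ = 1854/4990 = 0.3715.
θ_c = arcsin 0.3715 = 21.81°.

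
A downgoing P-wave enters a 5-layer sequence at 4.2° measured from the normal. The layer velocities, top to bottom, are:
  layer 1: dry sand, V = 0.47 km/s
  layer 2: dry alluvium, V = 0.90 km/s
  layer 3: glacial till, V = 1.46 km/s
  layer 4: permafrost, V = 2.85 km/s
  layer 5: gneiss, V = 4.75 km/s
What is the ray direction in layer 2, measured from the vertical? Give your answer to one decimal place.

Ray parameter p = sin 4.2° / 0.47 = 1.5583e-01 s/km.
sin θ_2 = p·V_2 = 1.5583e-01 × 0.90 = 0.1402.
θ_2 = 8.06° from the vertical.

8.1°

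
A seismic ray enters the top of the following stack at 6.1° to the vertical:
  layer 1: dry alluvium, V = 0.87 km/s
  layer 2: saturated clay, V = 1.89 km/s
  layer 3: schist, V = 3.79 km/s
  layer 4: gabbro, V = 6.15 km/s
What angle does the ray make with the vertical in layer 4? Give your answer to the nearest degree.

Ray parameter p = sin 6.1° / 0.87 = 1.2214e-01 s/km.
sin θ_4 = p·V_4 = 1.2214e-01 × 6.15 = 0.7512.
θ_4 = 48.69° from the vertical.

49°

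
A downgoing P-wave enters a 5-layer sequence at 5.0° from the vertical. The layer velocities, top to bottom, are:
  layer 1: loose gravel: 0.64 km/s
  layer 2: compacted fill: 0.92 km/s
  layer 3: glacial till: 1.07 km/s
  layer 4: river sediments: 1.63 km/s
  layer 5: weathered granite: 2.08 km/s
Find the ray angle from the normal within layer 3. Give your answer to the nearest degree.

Ray parameter p = sin 5.0° / 0.64 = 1.3618e-01 s/km.
sin θ_3 = p·V_3 = 1.3618e-01 × 1.07 = 0.1457.
θ_3 = arcsin 0.1457 = 8.38°.

8°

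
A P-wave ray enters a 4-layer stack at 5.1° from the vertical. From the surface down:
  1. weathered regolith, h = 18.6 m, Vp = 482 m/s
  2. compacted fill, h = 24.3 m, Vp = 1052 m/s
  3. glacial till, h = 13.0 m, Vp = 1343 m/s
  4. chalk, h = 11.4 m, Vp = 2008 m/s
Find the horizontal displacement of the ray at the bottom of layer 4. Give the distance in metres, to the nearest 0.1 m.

Apply Snell's law at each interface; in layer i the horizontal offset is hᵢ·tan θᵢ.
Layer 1: θ = 5.10°; offset = 18.6·tan 5.10° = 1.660 m.
Layer 2: sin θ = 1052·sin 5.1°/482 = 0.1940, θ = 11.19°; offset = 24.3·tan 11.19° = 4.806 m.
Layer 3: sin θ = 1343·sin 5.1°/482 = 0.2477, θ = 14.34°; offset = 13.0·tan 14.34° = 3.323 m.
Layer 4: sin θ = 2008·sin 5.1°/482 = 0.3703, θ = 21.74°; offset = 11.4·tan 21.74° = 4.545 m.
Σ offsets = 14.334 m.

14.3 m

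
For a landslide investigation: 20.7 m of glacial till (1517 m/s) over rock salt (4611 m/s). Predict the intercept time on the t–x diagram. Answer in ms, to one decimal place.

25.8 ms

θ_c = arcsin(V₁/V₂) = arcsin(1517/4611) = 19.21°; cos θ_c = 0.9443.
tᵢ = 2h·cos θ_c / V₁ = 2·20.7·0.9443 / 1517 = 0.02577 s.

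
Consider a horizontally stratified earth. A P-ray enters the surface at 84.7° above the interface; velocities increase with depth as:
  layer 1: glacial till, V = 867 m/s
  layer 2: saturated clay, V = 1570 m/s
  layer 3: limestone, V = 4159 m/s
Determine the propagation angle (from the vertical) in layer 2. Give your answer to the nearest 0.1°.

From the normal: θ₁ = 90° − 84.7° = 5.3°.
Snell's law across each interface conserves sin θ / V, so sin θ_2 = V_2·sin θ₁/V₁.
sin θ_2 = 1570 × sin 5.3° / 867 = 0.1673.
θ_2 = 9.63° from the vertical.

9.6°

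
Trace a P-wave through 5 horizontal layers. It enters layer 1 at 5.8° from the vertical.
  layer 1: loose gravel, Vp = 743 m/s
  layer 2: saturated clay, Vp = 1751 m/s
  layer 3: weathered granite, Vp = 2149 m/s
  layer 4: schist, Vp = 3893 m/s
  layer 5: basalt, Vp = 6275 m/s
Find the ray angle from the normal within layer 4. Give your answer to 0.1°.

32.0°

Ray parameter p = sin 5.8° / 743 = 1.3601e-04 s/m.
sin θ_4 = p·V_4 = 1.3601e-04 × 3893 = 0.5295.
θ_4 = arcsin 0.5295 = 31.97°.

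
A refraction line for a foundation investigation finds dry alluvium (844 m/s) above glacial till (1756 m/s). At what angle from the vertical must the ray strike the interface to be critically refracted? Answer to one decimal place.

Critical incidence: sin θ_c = V₁/V₂ = 844/1756 = 0.4806.
θ_c = arcsin 0.4806 = 28.73°.

28.7°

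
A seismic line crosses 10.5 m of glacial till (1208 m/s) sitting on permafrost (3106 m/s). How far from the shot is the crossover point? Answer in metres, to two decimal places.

31.66 m

θ_c = arcsin(1208/3106) = 22.89°, so cos θ_c = 0.9213 and tᵢ = 2h cos θ_c/V₁ = 0.0160 s.
At crossover x/V₁ = x/V₂ + tᵢ ⇒ x = tᵢ/(1/V₁ − 1/V₂) = 0.01602/(8.2781e-04 − 3.2196e-04) = 31.66 m.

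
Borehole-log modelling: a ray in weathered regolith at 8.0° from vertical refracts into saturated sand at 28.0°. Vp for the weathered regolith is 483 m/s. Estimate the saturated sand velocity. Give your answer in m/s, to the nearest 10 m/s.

1630 m/s

Snell's law: sin 8.0°/V₁ = sin 28.0°/V₂.
V₂ = V₁·sin 28.0°/sin 8.0° = 483 × 3.3733 = 1629.30 m/s.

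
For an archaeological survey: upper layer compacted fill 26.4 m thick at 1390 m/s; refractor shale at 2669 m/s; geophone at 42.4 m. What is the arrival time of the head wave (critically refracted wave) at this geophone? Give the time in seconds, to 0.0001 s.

0.0483 s

t = x/V₂ + 2h·√(V₂²−V₁²)/(V₁V₂).
√(V₂²−V₁²) = √(2669²−1390²) = 2278.5 m/s; delay term = 2·26.4·2278.5/(1390·2669) = 0.03243 s.
t = 42.4/2669 + 0.03243 = 0.04831 s.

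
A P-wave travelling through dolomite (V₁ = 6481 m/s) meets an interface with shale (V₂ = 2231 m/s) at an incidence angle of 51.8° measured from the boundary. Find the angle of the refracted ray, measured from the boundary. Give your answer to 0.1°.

77.7°

Angle from the normal: 90° − 51.8° = 38.2°.
sin θ₁/V₁ = sin θ₂/V₂ ⇒ sin θ₂ = 2231·sin 38.2°/6481 = 2231·0.6184/6481 = 0.2129.
θ₂ = sin⁻¹(0.2129) = 12.29° (from vertical).
From the interface: 90° − 12.29° = 77.71°.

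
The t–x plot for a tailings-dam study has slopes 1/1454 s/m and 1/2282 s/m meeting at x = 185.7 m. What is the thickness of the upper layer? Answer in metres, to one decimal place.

43.7 m

h = (x_cross/2)·√((V₂−V₁)/(V₂+V₁)).
(V₂−V₁)/(V₂+V₁) = (2282−1454)/(2282+1454) = 0.2216; √ = 0.4708.
h = (185.7/2)·0.4708 = 43.71 m.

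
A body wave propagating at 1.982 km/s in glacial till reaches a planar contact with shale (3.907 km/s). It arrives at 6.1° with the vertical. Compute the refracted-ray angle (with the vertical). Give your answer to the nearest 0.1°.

12.1°

sin θ₁/V₁ = sin θ₂/V₂ ⇒ sin θ₂ = 3.907·sin 6.1°/1.982 = 3.907·0.1063/1.982 = 0.2095.
θ₂ = arcsin 0.2095 = 12.09° from the normal.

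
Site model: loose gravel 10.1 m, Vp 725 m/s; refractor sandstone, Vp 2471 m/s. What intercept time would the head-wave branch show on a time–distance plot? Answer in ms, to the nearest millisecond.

tᵢ = 2h·√(V₂²−V₁²)/(V₁V₂).
√(V₂²−V₁²) = √(2471²−725²) = 2362.2 m/s.
tᵢ = 2·10.1·2362.2/(725·2471) = 0.02664 s.

27 ms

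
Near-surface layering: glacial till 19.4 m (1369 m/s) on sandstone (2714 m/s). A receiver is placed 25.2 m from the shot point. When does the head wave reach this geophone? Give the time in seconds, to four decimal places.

0.0338 s

t = x/V₂ + 2h·√(V₂²−V₁²)/(V₁V₂).
√(V₂²−V₁²) = √(2714²−1369²) = 2343.4 m/s; delay term = 2·19.4·2343.4/(1369·2714) = 0.02447 s.
t = 25.2/2714 + 0.02447 = 0.03376 s.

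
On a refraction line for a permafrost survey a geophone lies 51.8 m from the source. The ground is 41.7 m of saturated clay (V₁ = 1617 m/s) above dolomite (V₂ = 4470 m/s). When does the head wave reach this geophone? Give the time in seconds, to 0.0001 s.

θ_c = arcsin(V₁/V₂) = arcsin(1617/4470) = 21.21°, cos θ_c = 0.9323.
Intercept time tᵢ = 2h cos θ_c / V₁ = 2·41.7·0.9323/1617 = 0.04808 s.
t = x/V₂ + tᵢ = 51.8/4470 + 0.04808 = 0.05967 s.

0.0597 s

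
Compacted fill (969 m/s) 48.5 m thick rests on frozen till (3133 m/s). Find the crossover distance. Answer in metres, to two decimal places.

133.55 m

θ_c = arcsin(969/3133) = 18.02°, so cos θ_c = 0.9510 and tᵢ = 2h cos θ_c/V₁ = 0.0952 s.
At crossover x/V₁ = x/V₂ + tᵢ ⇒ x = tᵢ/(1/V₁ − 1/V₂) = 0.09519/(1.0320e-03 − 3.1918e-04) = 133.55 m.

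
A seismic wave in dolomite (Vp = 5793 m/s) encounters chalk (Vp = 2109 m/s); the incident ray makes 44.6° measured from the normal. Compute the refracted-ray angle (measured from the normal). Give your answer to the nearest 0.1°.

sin θ₁/V₁ = sin θ₂/V₂ ⇒ sin θ₂ = 2109·sin 44.6°/5793 = 2109·0.7022/5793 = 0.2556.
θ₂ = arcsin 0.2556 = 14.81° from the normal.

14.8°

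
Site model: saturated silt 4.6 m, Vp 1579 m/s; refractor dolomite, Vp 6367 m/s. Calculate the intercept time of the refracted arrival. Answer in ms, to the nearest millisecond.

6 ms

tᵢ = 2h·√(V₂²−V₁²)/(V₁V₂).
√(V₂²−V₁²) = √(6367²−1579²) = 6168.1 m/s.
tᵢ = 2·4.6·6168.1/(1579·6367) = 0.00564 s.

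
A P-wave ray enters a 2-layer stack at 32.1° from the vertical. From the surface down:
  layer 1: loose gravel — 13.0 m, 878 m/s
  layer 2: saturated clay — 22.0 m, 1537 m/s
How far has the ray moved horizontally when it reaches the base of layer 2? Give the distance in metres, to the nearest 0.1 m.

p = sin θ₁/V₁ = sin 32.1°/878 = 6.0524e-04 s/m is conserved through the stack.
Layer 1: θ = 32.10°; offset = 13.0·tan 32.10° = 8.155 m.
Layer 2: sin θ = p·1537 = 0.9303 → θ = 68.47°; offset = 22.0·tan 68.47° = 55.776 m.
Σ offsets = 63.930 m.

63.9 m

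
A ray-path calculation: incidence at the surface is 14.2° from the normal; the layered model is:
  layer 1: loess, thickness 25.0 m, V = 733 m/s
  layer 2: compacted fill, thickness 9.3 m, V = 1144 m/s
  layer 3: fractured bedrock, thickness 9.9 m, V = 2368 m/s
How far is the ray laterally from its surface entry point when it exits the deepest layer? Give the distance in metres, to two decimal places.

23.04 m

Ray parameter p = sin 14.2° / 733 m/s = 3.3466e-04 s/m.
Layer 1: θ = 14.20°; offset = 25.0·tan 14.20° = 6.3260 m.
Layer 2: sin θ = p·1144 = 0.3829 → θ = 22.51°; offset = 9.3·tan 22.51° = 3.8542 m.
Layer 3: sin θ = p·2368 = 0.7925 → θ = 52.42°; offset = 9.9·tan 52.42° = 12.8637 m.
Summing the layer offsets gives 23.0439 m.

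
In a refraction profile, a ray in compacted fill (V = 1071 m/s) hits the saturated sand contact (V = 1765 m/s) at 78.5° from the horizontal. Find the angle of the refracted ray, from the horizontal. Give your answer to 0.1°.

70.8°

Angle from the normal: 90° − 78.5° = 11.5°.
Snell's law: sin θ₂ = (V₂/V₁)·sin θ₁ = (1765/1071)·sin 11.5° = 0.3286.
θ₂ = arcsin 0.3286 = 19.18° from the normal.
From the interface: 90° − 19.18° = 70.82°.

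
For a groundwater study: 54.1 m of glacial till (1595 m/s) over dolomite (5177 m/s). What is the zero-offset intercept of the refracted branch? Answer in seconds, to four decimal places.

tᵢ = 2h·√(V₂²−V₁²)/(V₁V₂).
√(V₂²−V₁²) = √(5177²−1595²) = 4925.2 m/s.
tᵢ = 2·54.1·4925.2/(1595·5177) = 0.06454 s.

0.0645 s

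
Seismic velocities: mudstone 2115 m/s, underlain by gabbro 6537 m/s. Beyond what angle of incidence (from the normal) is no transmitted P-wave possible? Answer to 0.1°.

Critical incidence: sin θ_c = V₁/V₂ = 2115/6537 = 0.3235.
θ_c = arcsin 0.3235 = 18.88°.

18.9°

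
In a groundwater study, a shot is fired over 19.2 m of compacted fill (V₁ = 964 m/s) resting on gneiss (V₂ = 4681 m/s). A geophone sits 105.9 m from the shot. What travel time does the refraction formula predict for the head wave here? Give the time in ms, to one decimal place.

θ_c = arcsin(V₁/V₂) = arcsin(964/4681) = 11.88°, cos θ_c = 0.9786.
Intercept time tᵢ = 2h cos θ_c / V₁ = 2·19.2·0.9786/964 = 0.03898 s.
t = x/V₂ + tᵢ = 105.9/4681 + 0.03898 = 0.06160 s.

61.6 ms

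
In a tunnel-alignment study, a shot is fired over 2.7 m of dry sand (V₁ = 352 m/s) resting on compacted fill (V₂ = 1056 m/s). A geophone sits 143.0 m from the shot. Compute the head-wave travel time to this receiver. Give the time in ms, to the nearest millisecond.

150 ms

θ_c = arcsin(V₁/V₂) = arcsin(352/1056) = 19.47°, cos θ_c = 0.9428.
Intercept time tᵢ = 2h cos θ_c / V₁ = 2·2.7·0.9428/352 = 0.01446 s.
t = x/V₂ + tᵢ = 143.0/1056 + 0.01446 = 0.14988 s.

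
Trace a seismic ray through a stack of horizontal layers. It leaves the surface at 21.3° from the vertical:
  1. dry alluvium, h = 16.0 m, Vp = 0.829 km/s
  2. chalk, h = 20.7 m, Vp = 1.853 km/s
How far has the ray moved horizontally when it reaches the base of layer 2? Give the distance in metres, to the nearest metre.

35 m

p = sin θ₁/V₁ = sin 21.3°/0.829 = 4.3818e-01 s/km is conserved through the stack.
Layer 1: θ = 21.30°; offset = 16.0·tan 21.30° = 6.238 m.
Layer 2: sin θ = p·1.853 = 0.8119 → θ = 54.29°; offset = 20.7·tan 54.29° = 28.793 m.
Total horizontal offset = 35.031 m.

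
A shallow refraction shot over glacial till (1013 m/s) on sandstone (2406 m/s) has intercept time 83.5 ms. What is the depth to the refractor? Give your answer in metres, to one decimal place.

h = tᵢ·V₁·V₂ / (2·√(V₂²−V₁²)).
√(V₂²−V₁²) = √(2406² − 1013²) = 2182.4 m/s.
h = 0.0835 s × 1013 × 2406 / (2 × 2182.4) = 46.63 m.

46.6 m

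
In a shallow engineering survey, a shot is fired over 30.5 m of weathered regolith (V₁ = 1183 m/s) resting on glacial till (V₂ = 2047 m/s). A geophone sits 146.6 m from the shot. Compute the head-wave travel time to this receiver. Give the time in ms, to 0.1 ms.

113.7 ms

t = x/V₂ + 2h·√(V₂²−V₁²)/(V₁V₂).
√(V₂²−V₁²) = √(2047²−1183²) = 1670.5 m/s; delay term = 2·30.5·1670.5/(1183·2047) = 0.04208 s.
t = 146.6/2047 + 0.04208 = 0.11370 s.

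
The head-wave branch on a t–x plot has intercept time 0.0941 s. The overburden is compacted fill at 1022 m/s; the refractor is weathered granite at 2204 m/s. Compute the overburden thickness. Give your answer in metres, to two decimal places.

θ_c = arcsin(1022/2204) = 27.63°; cos θ_c = 0.8860.
tᵢ = 2h cos θ_c/V₁ ⇒ h = tᵢ·V₁/(2 cos θ_c) = 0.0941·1022/(2·0.8860) = 54.27 m.

54.27 m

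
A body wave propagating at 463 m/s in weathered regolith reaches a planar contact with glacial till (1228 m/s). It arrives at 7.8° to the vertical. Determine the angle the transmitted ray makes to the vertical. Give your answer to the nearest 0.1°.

21.1°

sin θ₁/V₁ = sin θ₂/V₂ ⇒ sin θ₂ = 1228·sin 7.8°/463 = 1228·0.1357/463 = 0.3600.
θ₂ = arcsin 0.3600 = 21.10° from the normal.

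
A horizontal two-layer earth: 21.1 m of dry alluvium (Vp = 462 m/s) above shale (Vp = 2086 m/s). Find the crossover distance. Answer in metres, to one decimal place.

θ_c = arcsin(462/2086) = 12.80°, so cos θ_c = 0.9752 and tᵢ = 2h cos θ_c/V₁ = 0.0891 s.
At crossover x/V₁ = x/V₂ + tᵢ ⇒ x = tᵢ/(1/V₁ − 1/V₂) = 0.08907/(2.1645e-03 − 4.7939e-04) = 52.86 m.

52.9 m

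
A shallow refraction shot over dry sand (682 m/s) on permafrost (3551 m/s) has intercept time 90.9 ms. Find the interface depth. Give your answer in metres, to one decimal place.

31.6 m

θ_c = arcsin(682/3551) = 11.07°; cos θ_c = 0.9814.
tᵢ = 2h cos θ_c/V₁ ⇒ h = tᵢ·V₁/(2 cos θ_c) = 0.0909·682/(2·0.9814) = 31.58 m.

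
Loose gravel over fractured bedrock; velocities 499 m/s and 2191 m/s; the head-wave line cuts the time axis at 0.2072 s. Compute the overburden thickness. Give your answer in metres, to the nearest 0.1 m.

53.1 m

h = tᵢ·V₁·V₂ / (2·√(V₂²−V₁²)).
√(V₂²−V₁²) = √(2191² − 499²) = 2133.4 m/s.
h = 0.2072 s × 499 × 2191 / (2 × 2133.4) = 53.09 m.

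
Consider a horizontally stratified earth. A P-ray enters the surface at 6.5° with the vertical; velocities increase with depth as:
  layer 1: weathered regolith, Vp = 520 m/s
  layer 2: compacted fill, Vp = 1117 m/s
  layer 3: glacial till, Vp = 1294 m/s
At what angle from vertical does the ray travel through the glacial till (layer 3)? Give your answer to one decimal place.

16.4°

Snell's law across each interface conserves sin θ / V, so sin θ_3 = V_3·sin θ₁/V₁.
sin θ_3 = 1294 × sin 6.5° / 520 = 0.2817.
θ_3 = arcsin 0.2817 = 16.36°.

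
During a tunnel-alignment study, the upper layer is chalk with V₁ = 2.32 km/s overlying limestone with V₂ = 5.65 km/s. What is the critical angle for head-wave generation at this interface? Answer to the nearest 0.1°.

At critical incidence the refracted ray runs along the interface (θ₂ = 90°), so sin θ_c = V₁/V₂.
θ_c = arcsin(2.32/5.65) = arcsin 0.4106 = 24.24°.

24.2°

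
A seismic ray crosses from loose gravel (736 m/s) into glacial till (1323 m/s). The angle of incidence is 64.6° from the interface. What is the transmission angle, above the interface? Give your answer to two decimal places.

Convert to the normal: θ₁ = 90° − 64.6° = 25.4°.
Snell's law: sin θ₂ = (V₂/V₁)·sin θ₁ = (1323/736)·sin 25.4° = 0.7710.
θ₂ = arcsin 0.7710 = 50.45° from the normal.
From the interface: 90° − 50.45° = 39.55°.

39.55°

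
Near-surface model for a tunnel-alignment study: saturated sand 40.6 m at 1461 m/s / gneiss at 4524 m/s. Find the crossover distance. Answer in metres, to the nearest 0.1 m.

x_cross = 2h·√((V₂+V₁)/(V₂−V₁)).
(V₂+V₁)/(V₂−V₁) = (4524+1461)/(4524−1461) = 1.9540; √ = 1.3978.
x_cross = 2·40.6·1.3978 = 113.50 m.

113.5 m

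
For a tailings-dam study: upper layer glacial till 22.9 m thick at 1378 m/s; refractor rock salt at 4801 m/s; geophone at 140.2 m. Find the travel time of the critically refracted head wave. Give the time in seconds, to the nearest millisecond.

0.061 s

t = x/V₂ + 2h·√(V₂²−V₁²)/(V₁V₂).
√(V₂²−V₁²) = √(4801²−1378²) = 4599.0 m/s; delay term = 2·22.9·4599.0/(1378·4801) = 0.03184 s.
t = 140.2/4801 + 0.03184 = 0.06104 s.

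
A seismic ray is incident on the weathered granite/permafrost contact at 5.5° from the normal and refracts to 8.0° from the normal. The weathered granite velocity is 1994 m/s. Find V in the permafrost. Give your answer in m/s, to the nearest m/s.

sin 5.5° = 0.0958; sin 8.0° = 0.1392.
V₂ = V₁·(sin θ₂/sin θ₁) = 1994·(0.1392/0.0958) = 2895.39 m/s.

2895 m/s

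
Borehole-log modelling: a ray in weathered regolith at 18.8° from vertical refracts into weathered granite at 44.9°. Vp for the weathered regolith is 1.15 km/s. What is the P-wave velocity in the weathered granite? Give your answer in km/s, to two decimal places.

2.52 km/s

Snell's law: sin 18.8°/V₁ = sin 44.9°/V₂.
V₂ = V₁·sin 44.9°/sin 18.8° = 1.15 × 2.1903 = 2.52 km/s.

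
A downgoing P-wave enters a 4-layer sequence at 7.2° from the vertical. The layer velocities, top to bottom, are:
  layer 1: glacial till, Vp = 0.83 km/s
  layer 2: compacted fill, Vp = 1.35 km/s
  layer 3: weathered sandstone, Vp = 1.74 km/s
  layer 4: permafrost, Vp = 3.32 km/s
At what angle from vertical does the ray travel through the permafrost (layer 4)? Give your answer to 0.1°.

Snell's law across each interface conserves sin θ / V, so sin θ_4 = V_4·sin θ₁/V₁.
sin θ_4 = 3.32 × sin 7.2° / 0.83 = 0.5013.
θ_4 = 30.09° from the vertical.

30.1°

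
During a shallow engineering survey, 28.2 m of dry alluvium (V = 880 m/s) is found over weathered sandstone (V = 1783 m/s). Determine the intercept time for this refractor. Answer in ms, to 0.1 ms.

θ_c = arcsin(V₁/V₂) = arcsin(880/1783) = 29.57°; cos θ_c = 0.8697.
tᵢ = 2h·cos θ_c / V₁ = 2·28.2·0.8697 / 880 = 0.05574 s.

55.7 ms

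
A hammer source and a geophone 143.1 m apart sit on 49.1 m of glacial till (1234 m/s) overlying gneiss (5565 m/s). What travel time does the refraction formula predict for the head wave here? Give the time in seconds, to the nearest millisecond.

0.103 s

t = x/V₂ + 2h·√(V₂²−V₁²)/(V₁V₂).
√(V₂²−V₁²) = √(5565²−1234²) = 5426.5 m/s; delay term = 2·49.1·5426.5/(1234·5565) = 0.07760 s.
t = 143.1/5565 + 0.07760 = 0.10331 s.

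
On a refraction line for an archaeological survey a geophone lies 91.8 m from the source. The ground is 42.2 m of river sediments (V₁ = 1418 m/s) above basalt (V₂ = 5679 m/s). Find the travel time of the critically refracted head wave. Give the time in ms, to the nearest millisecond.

74 ms

θ_c = arcsin(V₁/V₂) = arcsin(1418/5679) = 14.46°, cos θ_c = 0.9683.
Intercept time tᵢ = 2h cos θ_c / V₁ = 2·42.2·0.9683/1418 = 0.05764 s.
t = x/V₂ + tᵢ = 91.8/5679 + 0.05764 = 0.07380 s.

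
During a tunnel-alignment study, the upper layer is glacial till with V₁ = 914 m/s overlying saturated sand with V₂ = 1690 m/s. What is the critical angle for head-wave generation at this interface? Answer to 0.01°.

32.74°

At critical incidence the refracted ray runs along the interface (θ₂ = 90°), so sin θ_c = V₁/V₂.
θ_c = arcsin(914/1690) = arcsin 0.5408 = 32.74°.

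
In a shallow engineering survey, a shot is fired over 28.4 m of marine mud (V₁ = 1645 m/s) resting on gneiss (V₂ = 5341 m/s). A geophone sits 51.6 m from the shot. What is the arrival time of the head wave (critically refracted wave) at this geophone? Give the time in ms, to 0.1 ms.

42.5 ms

t = x/V₂ + 2h·√(V₂²−V₁²)/(V₁V₂).
√(V₂²−V₁²) = √(5341²−1645²) = 5081.4 m/s; delay term = 2·28.4·5081.4/(1645·5341) = 0.03285 s.
t = 51.6/5341 + 0.03285 = 0.04251 s.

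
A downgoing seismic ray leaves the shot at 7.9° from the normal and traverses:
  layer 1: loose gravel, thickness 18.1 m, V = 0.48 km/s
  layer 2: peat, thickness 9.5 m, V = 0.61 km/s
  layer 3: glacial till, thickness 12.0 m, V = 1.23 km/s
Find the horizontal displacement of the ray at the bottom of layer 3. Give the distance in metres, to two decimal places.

8.71 m

Ray parameter p = sin 7.9° / 0.48 km/s = 2.8634e-01 s/km.
Layer 1: θ = 7.90°; offset = 18.1·tan 7.90° = 2.5116 m.
Layer 2: sin θ = p·0.61 = 0.1747 → θ = 10.06°; offset = 9.5·tan 10.06° = 1.6853 m.
Layer 3: sin θ = p·1.23 = 0.3522 → θ = 20.62°; offset = 12.0·tan 20.62° = 4.5158 m.
Summing the layer offsets gives 8.7126 m.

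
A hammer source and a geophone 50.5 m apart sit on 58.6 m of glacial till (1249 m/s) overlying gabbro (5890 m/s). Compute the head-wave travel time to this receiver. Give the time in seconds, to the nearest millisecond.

t = x/V₂ + 2h·√(V₂²−V₁²)/(V₁V₂).
√(V₂²−V₁²) = √(5890²−1249²) = 5756.0 m/s; delay term = 2·58.6·5756.0/(1249·5890) = 0.09170 s.
t = 50.5/5890 + 0.09170 = 0.10027 s.

0.100 s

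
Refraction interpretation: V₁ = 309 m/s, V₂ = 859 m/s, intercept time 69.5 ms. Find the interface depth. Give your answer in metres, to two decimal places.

11.51 m

θ_c = arcsin(309/859) = 21.08°; cos θ_c = 0.9331.
tᵢ = 2h cos θ_c/V₁ ⇒ h = tᵢ·V₁/(2 cos θ_c) = 0.0695·309/(2·0.9331) = 11.51 m.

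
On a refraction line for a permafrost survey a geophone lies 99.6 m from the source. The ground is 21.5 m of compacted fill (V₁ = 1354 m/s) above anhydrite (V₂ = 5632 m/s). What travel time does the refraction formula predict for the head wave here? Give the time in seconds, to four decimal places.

0.0485 s

t = x/V₂ + 2h·√(V₂²−V₁²)/(V₁V₂).
√(V₂²−V₁²) = √(5632²−1354²) = 5466.8 m/s; delay term = 2·21.5·5466.8/(1354·5632) = 0.03083 s.
t = 99.6/5632 + 0.03083 = 0.04851 s.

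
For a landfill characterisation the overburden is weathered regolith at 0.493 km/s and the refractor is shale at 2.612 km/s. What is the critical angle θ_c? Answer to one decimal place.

At critical incidence the refracted ray runs along the interface (θ₂ = 90°), so sin θ_c = V₁/V₂.
θ_c = arcsin(0.493/2.612) = arcsin 0.1887 = 10.88°.

10.9°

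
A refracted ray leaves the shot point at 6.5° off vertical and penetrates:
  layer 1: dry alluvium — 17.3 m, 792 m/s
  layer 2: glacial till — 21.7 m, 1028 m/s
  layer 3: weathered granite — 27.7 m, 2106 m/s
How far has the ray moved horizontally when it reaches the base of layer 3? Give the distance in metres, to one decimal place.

13.9 m

Ray parameter p = sin 6.5° / 792 m/s = 1.4293e-04 s/m.
Layer 1: θ = 6.50°; offset = 17.3·tan 6.50° = 1.971 m.
Layer 2: sin θ = p·1028 = 0.1469 → θ = 8.45°; offset = 21.7·tan 8.45° = 3.223 m.
Layer 3: sin θ = p·2106 = 0.3010 → θ = 17.52°; offset = 27.7·tan 17.52° = 8.744 m.
Total horizontal offset = 13.938 m.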